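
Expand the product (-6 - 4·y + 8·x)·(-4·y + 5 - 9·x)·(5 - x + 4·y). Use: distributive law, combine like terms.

(-6 - 4·y + 8·x)·(-4·y + 5 - 9·x)·(5 - x + 4·y)
= (24·y - 30 + 54·x + 16·y^2 - 20·y + 36·x·y - 32·x·y + 40·x - 72·x^2)·(5 - x + 4·y)    [distributive law]
= (4·y - 30 + 94·x + 16·y^2 + 4·x·y - 72·x^2)·(5 - x + 4·y)    [combine like terms]
= 20·y - 4·x·y + 16·y^2 - 150 + 30·x - 120·y + 470·x - 94·x^2 + 376·x·y + 80·y^2 - 16·x·y^2 + 64·y^3 + 20·x·y - 4·x^2·y + 16·x·y^2 - 360·x^2 + 72·x^3 - 288·x^2·y    [distributive law]
= -100·y + 392·x·y + 96·y^2 - 150 + 500·x - 454·x^2 + 64·y^3 - 292·x^2·y + 72·x^3    [combine like terms]

-100·y + 392·x·y + 96·y^2 - 150 + 500·x - 454·x^2 + 64·y^3 - 292·x^2·y + 72·x^3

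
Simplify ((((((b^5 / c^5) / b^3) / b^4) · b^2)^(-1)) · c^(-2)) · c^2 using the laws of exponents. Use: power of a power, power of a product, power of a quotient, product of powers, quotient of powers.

((((((b^5 / c^5) / b^3) / b^4) · b^2)^(-1)) · c^(-2)) · c^2
= ((((((b^5 / c^5) / b^3) / b^4)^(-1)) · ((b^2)^(-1))) · c^(-2)) · c^2    [power of a product]
= ((((((b^5 / c^5) / b^3)^(-1)) / ((b^4)^(-1))) · ((b^2)^(-1))) · c^(-2)) · c^2    [power of a quotient]
= ((((((b^5 / c^5)^(-1)) / ((b^3)^(-1))) / ((b^4)^(-1))) · ((b^2)^(-1))) · c^(-2)) · c^2    [power of a quotient]
= (((((((b^5)^(-1)) / ((c^5)^(-1))) / ((b^3)^(-1))) / ((b^4)^(-1))) · ((b^2)^(-1))) · c^(-2)) · c^2    [power of a quotient]
= (((((b^(-5) / ((c^5)^(-1))) / ((b^3)^(-1))) / ((b^4)^(-1))) · ((b^2)^(-1))) · c^(-2)) · c^2    [power of a power]
= (((((b^(-5) / c^(-5)) / ((b^3)^(-1))) / ((b^4)^(-1))) · ((b^2)^(-1))) · c^(-2)) · c^2    [power of a power]
= (((((b^(-5) / c^(-5)) / b^(-3)) / ((b^4)^(-1))) · ((b^2)^(-1))) · c^(-2)) · c^2    [power of a power]
= (((((b^(-5) / c^(-5)) / b^(-3)) / b^(-4)) · ((b^2)^(-1))) · c^(-2)) · c^2    [power of a power]
= (((((b^(-5) / c^(-5)) / b^(-3)) / b^(-4)) · b^(-2)) · c^(-2)) · c^2    [power of a power]
= c^5    [quotient of powers; product of powers]

c^5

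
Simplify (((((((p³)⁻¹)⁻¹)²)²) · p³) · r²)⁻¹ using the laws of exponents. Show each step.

(((((((p³)⁻¹)⁻¹)²)²) · p³) · r²)⁻¹
= (((((((p³)⁻¹)⁻¹)²)²) · p³)⁻¹) · ((r²)⁻¹)    [power of a product]
= (((((((p³)⁻¹)⁻¹)²)²)⁻¹) · ((p³)⁻¹)) · ((r²)⁻¹)    [power of a product]
= ((((((p³)⁻¹)⁻¹)²)⁻²) · ((p³)⁻¹)) · ((r²)⁻¹)    [power of a power]
= (((((p³)⁻¹)⁻¹)⁻⁴) · ((p³)⁻¹)) · ((r²)⁻¹)    [power of a power]
= ((((p³)⁻¹)⁴) · ((p³)⁻¹)) · ((r²)⁻¹)    [power of a power]
= (((p³)⁻⁴) · ((p³)⁻¹)) · ((r²)⁻¹)    [power of a power]
= (p⁻¹² · ((p³)⁻¹)) · ((r²)⁻¹)    [power of a power]
= (p⁻¹² · p⁻³) · ((r²)⁻¹)    [power of a power]
= p⁻¹⁵ · ((r²)⁻¹)    [product of powers]
= p⁻¹⁵ · r⁻²    [power of a power]
= p⁻¹⁵·r⁻²    [rearrange]

p⁻¹⁵·r⁻²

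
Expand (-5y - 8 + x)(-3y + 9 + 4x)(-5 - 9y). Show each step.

(-5y - 8 + x)(-3y + 9 + 4x)(-5 - 9y)
= (15y² - 45y - 20xy + 24y - 72 - 32x - 3xy + 9x + 4x²)(-5 - 9y)    [distributive law]
= (15y² - 21y - 23xy - 72 - 23x + 4x²)(-5 - 9y)    [combine like terms]
= -75y² - 135y³ + 105y + 189y² + 115xy + 207xy² + 360 + 648y + 115x + 207xy - 20x² - 36x²y    [distributive law]
= 114y² - 135y³ + 753y + 322xy + 207xy² + 360 + 115x - 20x² - 36x²y    [combine like terms]

114y² - 135y³ + 753y + 322xy + 207xy² + 360 + 115x - 20x² - 36x²y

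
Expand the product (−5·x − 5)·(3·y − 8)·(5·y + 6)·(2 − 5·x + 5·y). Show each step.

775·x·y^2 + 375·x^2·y^2 − 375·x·y^3 + 870·x·y − 550·x^2·y − 720·x − 1200·x^2 + 400·y^2 − 375·y^3 + 1420·y + 480

(−5·x − 5)·(3·y − 8)·(5·y + 6)·(2 − 5·x + 5·y)
= (−15·x·y + 40·x − 15·y + 40)·(5·y + 6)·(2 − 5·x + 5·y)    [distributive law]
= (−75·x·y^2 − 90·x·y + 200·x·y + 240·x − 75·y^2 − 90·y + 200·y + 240)·(2 − 5·x + 5·y)    [distributive law]
= (−75·x·y^2 + 110·x·y + 240·x − 75·y^2 + 110·y + 240)·(2 − 5·x + 5·y)    [combine like terms]
= −150·x·y^2 + 375·x^2·y^2 − 375·x·y^3 + 220·x·y − 550·x^2·y + 550·x·y^2 + 480·x − 1200·x^2 + 1200·x·y − 150·y^2 + 375·x·y^2 − 375·y^3 + 220·y − 550·x·y + 550·y^2 + 480 − 1200·x + 1200·y    [distributive law]
= 775·x·y^2 + 375·x^2·y^2 − 375·x·y^3 + 870·x·y − 550·x^2·y − 720·x − 1200·x^2 + 400·y^2 − 375·y^3 + 1420·y + 480    [combine like terms]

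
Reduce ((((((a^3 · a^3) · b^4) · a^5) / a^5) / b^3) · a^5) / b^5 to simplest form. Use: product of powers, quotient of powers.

a^11·b^(-4)

((((((a^3 · a^3) · b^4) · a^5) / a^5) / b^3) · a^5) / b^5
= (((((a^6 · b^4) · a^5) / a^5) / b^3) · a^5) / b^5    [product of powers]
= a^11·b^(-4)    [quotient of powers; product of powers]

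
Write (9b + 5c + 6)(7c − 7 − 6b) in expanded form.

(9b + 5c + 6)(7c − 7 − 6b)
= 63bc − 63b − 54b^2 + 35c^2 − 35c − 30bc + 42c − 42 − 36b    [distributive law]
= 33bc − 99b − 54b^2 + 35c^2 + 7c − 42    [combine like terms]

33bc − 99b − 54b^2 + 35c^2 + 7c − 42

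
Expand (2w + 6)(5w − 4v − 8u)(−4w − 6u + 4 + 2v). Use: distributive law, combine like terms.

(2w + 6)(5w − 4v − 8u)(−4w − 6u + 4 + 2v)
= (10w² − 8vw − 16uw + 30w − 24v − 48u)(−4w − 6u + 4 + 2v)    [distributive law]
= −40w³ − 60uw² + 40w² + 20vw² + 32vw² + 48uvw − 32vw − 16v²w + 64uw² + 96u²w − 64uw − 32uvw − 120w² − 180uw + 120w + 60vw + 96vw + 144uv − 96v − 48v² + 192uw + 288u² − 192u − 96uv    [distributive law]
= −40w³ + 4uw² − 80w² + 52vw² + 16uvw + 124vw − 16v²w + 96u²w − 52uw + 120w + 48uv − 96v − 48v² + 288u² − 192u    [combine like terms]

−40w³ + 4uw² − 80w² + 52vw² + 16uvw + 124vw − 16v²w + 96u²w − 52uw + 120w + 48uv − 96v − 48v² + 288u² − 192u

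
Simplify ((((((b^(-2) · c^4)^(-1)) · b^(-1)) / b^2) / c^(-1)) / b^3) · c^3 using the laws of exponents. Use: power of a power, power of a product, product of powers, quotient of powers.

b^(-4)

((((((b^(-2) · c^4)^(-1)) · b^(-1)) / b^2) / c^(-1)) / b^3) · c^3
= (((((((b^(-2))^(-1)) · ((c^4)^(-1))) · b^(-1)) / b^2) / c^(-1)) / b^3) · c^3    [power of a product]
= (((((b^2 · ((c^4)^(-1))) · b^(-1)) / b^2) / c^(-1)) / b^3) · c^3    [power of a power]
= (((((b^2 · c^(-4)) · b^(-1)) / b^2) / c^(-1)) / b^3) · c^3    [power of a power]
= b^(-4)    [quotient of powers; product of powers]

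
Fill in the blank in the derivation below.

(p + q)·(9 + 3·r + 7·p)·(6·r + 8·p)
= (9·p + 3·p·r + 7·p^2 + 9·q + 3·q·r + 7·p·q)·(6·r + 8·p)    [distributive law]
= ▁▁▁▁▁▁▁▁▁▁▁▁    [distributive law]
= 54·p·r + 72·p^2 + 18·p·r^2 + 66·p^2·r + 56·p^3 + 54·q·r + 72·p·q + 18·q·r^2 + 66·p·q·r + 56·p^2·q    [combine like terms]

By distributive law:

54·p·r + 72·p^2 + 18·p·r^2 + 24·p^2·r + 42·p^2·r + 56·p^3 + 54·q·r + 72·p·q + 18·q·r^2 + 24·p·q·r + 42·p·q·r + 56·p^2·q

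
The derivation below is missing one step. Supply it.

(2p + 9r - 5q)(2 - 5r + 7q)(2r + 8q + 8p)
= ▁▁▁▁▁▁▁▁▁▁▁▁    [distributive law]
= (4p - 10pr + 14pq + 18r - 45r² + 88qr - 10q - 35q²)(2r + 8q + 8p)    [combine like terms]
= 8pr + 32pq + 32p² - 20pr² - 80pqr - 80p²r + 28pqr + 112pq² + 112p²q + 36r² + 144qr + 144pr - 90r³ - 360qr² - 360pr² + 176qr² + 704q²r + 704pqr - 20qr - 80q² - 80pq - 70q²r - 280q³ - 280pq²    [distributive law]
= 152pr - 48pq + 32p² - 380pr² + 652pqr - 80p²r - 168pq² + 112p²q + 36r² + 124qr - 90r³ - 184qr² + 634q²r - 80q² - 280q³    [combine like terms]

After distributive law, the bracketed line is:

(4p - 10pr + 14pq + 18r - 45r² + 63qr - 10q + 25qr - 35q²)(2r + 8q + 8p)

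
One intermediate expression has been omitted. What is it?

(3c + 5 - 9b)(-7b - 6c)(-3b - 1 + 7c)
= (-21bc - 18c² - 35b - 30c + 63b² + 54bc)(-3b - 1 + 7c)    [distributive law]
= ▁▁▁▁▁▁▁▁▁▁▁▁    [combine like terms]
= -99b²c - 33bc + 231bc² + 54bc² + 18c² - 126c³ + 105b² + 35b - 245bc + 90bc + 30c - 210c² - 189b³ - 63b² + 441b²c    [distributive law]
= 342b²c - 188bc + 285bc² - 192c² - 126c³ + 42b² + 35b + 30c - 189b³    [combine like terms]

Applying combine like terms to the line above:

(33bc - 18c² - 35b - 30c + 63b²)(-3b - 1 + 7c)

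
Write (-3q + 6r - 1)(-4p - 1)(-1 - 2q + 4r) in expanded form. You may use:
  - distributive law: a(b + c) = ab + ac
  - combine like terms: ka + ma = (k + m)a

(-3q + 6r - 1)(-4p - 1)(-1 - 2q + 4r)
= (12pq + 3q - 24pr - 6r + 4p + 1)(-1 - 2q + 4r)    [distributive law]
= -12pq - 24pq^2 + 48pqr - 3q - 6q^2 + 12qr + 24pr + 48pqr - 96pr^2 + 6r + 12qr - 24r^2 - 4p - 8pq + 16pr - 1 - 2q + 4r    [distributive law]
= -20pq - 24pq^2 + 96pqr - 5q - 6q^2 + 24qr + 40pr - 96pr^2 + 10r - 24r^2 - 4p - 1    [combine like terms]

-20pq - 24pq^2 + 96pqr - 5q - 6q^2 + 24qr + 40pr - 96pr^2 + 10r - 24r^2 - 4p - 1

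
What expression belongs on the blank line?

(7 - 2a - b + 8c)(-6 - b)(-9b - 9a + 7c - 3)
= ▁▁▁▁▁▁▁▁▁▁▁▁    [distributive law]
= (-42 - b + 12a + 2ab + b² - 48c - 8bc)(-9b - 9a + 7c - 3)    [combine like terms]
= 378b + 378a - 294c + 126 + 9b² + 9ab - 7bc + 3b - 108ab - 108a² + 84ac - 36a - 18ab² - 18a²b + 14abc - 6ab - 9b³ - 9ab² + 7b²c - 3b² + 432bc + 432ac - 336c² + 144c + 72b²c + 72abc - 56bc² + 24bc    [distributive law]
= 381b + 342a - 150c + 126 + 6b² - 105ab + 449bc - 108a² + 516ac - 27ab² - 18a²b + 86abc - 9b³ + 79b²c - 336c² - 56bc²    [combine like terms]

After distributive law, the bracketed line is:

(-42 - 7b + 12a + 2ab + 6b + b² - 48c - 8bc)(-9b - 9a + 7c - 3)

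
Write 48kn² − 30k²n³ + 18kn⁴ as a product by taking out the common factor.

6kn²(8 − 5kn + 3n²)

48kn² − 30k²n³ + 18kn⁴
= 6(8kn² − 5k²n³ + 3kn⁴)    [factor out 6]
= 6kn²(8 − 5kn + 3n²)    [factor out kn²]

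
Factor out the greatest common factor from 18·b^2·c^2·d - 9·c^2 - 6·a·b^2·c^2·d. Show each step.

18·b^2·c^2·d - 9·c^2 - 6·a·b^2·c^2·d
= 3(6·b^2·c^2·d - 3·c^2 - 2·a·b^2·c^2·d)    [factor out 3]
= 3·c^2(6·b^2·d - 3 - 2·a·b^2·d)    [factor out c^2]

3·c^2(6·b^2·d - 3 - 2·a·b^2·d)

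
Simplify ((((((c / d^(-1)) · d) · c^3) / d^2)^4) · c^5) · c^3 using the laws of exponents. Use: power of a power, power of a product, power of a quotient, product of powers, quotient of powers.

((((((c / d^(-1)) · d) · c^3) / d^2)^4) · c^5) · c^3
= ((((((c / d^(-1)) · d) · c^3)^4) / ((d^2)^4)) · c^5) · c^3    [power of a quotient]
= ((((((c / d^(-1)) · d)^4) · ((c^3)^4)) / ((d^2)^4)) · c^5) · c^3    [power of a product]
= ((((((c / d^(-1))^4) · (d^4)) · ((c^3)^4)) / ((d^2)^4)) · c^5) · c^3    [power of a product]
= ((((((c^4) / ((d^(-1))^4)) · (d^4)) · ((c^3)^4)) / ((d^2)^4)) · c^5) · c^3    [power of a quotient]
= (((((c^4 / d^(-4)) · (d^4)) · ((c^3)^4)) / ((d^2)^4)) · c^5) · c^3    [power of a power]
= (((((c^4 / d^(-4)) · d^4) · c^12) / ((d^2)^4)) · c^5) · c^3    [power of a power]
= (((((c^4 / d^(-4)) · d^4) · c^12) / d^8) · c^5) · c^3    [power of a power]
= c^24    [quotient of powers; product of powers]

c^24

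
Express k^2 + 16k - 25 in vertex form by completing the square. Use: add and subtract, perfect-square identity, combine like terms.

(k + 8)^2 - 89

k^2 + 16k - 25
= k^2 + 16k + 64 - 64 - 25    [add and subtract 64]
= (k + 8)^2 - 64 - 25    [perfect-square identity]
= (k + 8)^2 - 89    [combine constants]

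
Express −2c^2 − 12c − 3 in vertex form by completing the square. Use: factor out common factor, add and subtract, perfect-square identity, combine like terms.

−2c^2 − 12c − 3
= −2(c^2 + 6c) − 3    [factor out -2 from the c-terms]
= −2(c^2 + 6c + 9 − 9) − 3    [add and subtract 9 inside the bracket]
= −2(c + 3)^2 + 18 − 3    [perfect-square identity]
= −2(c + 3)^2 + 15    [combine constants]

−2(c + 3)^2 + 15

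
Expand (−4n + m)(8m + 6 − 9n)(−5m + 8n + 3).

269m^2n − 508mn^2 + 45mn − 84n^2 − 72n + 288n^3 − 40m^3 − 6m^2 + 18m

(−4n + m)(8m + 6 − 9n)(−5m + 8n + 3)
= (−32mn − 24n + 36n^2 + 8m^2 + 6m − 9mn)(−5m + 8n + 3)    [distributive law]
= (−41mn − 24n + 36n^2 + 8m^2 + 6m)(−5m + 8n + 3)    [combine like terms]
= 205m^2n − 328mn^2 − 123mn + 120mn − 192n^2 − 72n − 180mn^2 + 288n^3 + 108n^2 − 40m^3 + 64m^2n + 24m^2 − 30m^2 + 48mn + 18m    [distributive law]
= 269m^2n − 508mn^2 + 45mn − 84n^2 − 72n + 288n^3 − 40m^3 − 6m^2 + 18m    [combine like terms]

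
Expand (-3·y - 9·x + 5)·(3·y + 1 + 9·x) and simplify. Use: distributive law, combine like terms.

-9·y² + 12·y - 54·x·y + 36·x - 81·x² + 5

(-3·y - 9·x + 5)·(3·y + 1 + 9·x)
= -9·y² - 3·y - 27·x·y - 27·x·y - 9·x - 81·x² + 15·y + 5 + 45·x    [distributive law]
= -9·y² + 12·y - 54·x·y + 36·x - 81·x² + 5    [combine like terms]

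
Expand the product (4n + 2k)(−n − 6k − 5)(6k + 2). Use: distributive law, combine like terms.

−24kn^2 − 8n^2 − 156k^2n − 172kn − 40n − 72k^3 − 84k^2 − 20k

(4n + 2k)(−n − 6k − 5)(6k + 2)
= (−4n^2 − 24kn − 20n − 2kn − 12k^2 − 10k)(6k + 2)    [distributive law]
= (−4n^2 − 26kn − 20n − 12k^2 − 10k)(6k + 2)    [combine like terms]
= −24kn^2 − 8n^2 − 156k^2n − 52kn − 120kn − 40n − 72k^3 − 24k^2 − 60k^2 − 20k    [distributive law]
= −24kn^2 − 8n^2 − 156k^2n − 172kn − 40n − 72k^3 − 84k^2 − 20k    [combine like terms]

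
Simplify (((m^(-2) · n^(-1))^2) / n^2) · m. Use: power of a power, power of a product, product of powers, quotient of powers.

(((m^(-2) · n^(-1))^2) / n^2) · m
= ((((m^(-2))^2) · ((n^(-1))^2)) / n^2) · m    [power of a product]
= ((m^(-4) · ((n^(-1))^2)) / n^2) · m    [power of a power]
= ((m^(-4) · n^(-2)) / n^2) · m    [power of a power]
= m^(-3)n^(-4)    [quotient of powers; product of powers]

m^(-3)n^(-4)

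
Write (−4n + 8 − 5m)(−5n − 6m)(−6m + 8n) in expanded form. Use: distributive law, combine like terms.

272mn² + 160n³ − 54m²n − 144mn − 320n² + 288m² − 180m³

(−4n + 8 − 5m)(−5n − 6m)(−6m + 8n)
= (20n² + 24mn − 40n − 48m + 25mn + 30m²)(−6m + 8n)    [distributive law]
= (20n² + 49mn − 40n − 48m + 30m²)(−6m + 8n)    [combine like terms]
= −120mn² + 160n³ − 294m²n + 392mn² + 240mn − 320n² + 288m² − 384mn − 180m³ + 240m²n    [distributive law]
= 272mn² + 160n³ − 54m²n − 144mn − 320n² + 288m² − 180m³    [combine like terms]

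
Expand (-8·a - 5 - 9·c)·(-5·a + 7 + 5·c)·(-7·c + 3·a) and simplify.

(-8·a - 5 - 9·c)·(-5·a + 7 + 5·c)·(-7·c + 3·a)
= (40·a^2 - 56·a - 40·a·c + 25·a - 35 - 25·c + 45·a·c - 63·c - 45·c^2)·(-7·c + 3·a)    [distributive law]
= (40·a^2 - 31·a + 5·a·c - 35 - 88·c - 45·c^2)·(-7·c + 3·a)    [combine like terms]
= -280·a^2·c + 120·a^3 + 217·a·c - 93·a^2 - 35·a·c^2 + 15·a^2·c + 245·c - 105·a + 616·c^2 - 264·a·c + 315·c^3 - 135·a·c^2    [distributive law]
= -265·a^2·c + 120·a^3 - 47·a·c - 93·a^2 - 170·a·c^2 + 245·c - 105·a + 616·c^2 + 315·c^3    [combine like terms]

-265·a^2·c + 120·a^3 - 47·a·c - 93·a^2 - 170·a·c^2 + 245·c - 105·a + 616·c^2 + 315·c^3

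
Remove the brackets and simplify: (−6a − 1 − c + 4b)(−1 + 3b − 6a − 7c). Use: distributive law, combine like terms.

(−6a − 1 − c + 4b)(−1 + 3b − 6a − 7c)
= 6a − 18ab + 36a^2 + 42ac + 1 − 3b + 6a + 7c + c − 3bc + 6ac + 7c^2 − 4b + 12b^2 − 24ab − 28bc    [distributive law]
= 12a − 42ab + 36a^2 + 48ac + 1 − 7b + 8c − 31bc + 7c^2 + 12b^2    [combine like terms]

12a − 42ab + 36a^2 + 48ac + 1 − 7b + 8c − 31bc + 7c^2 + 12b^2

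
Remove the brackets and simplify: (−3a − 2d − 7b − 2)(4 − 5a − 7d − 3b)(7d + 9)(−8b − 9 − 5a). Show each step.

(−3a − 2d − 7b − 2)(4 − 5a − 7d − 3b)(7d + 9)(−8b − 9 − 5a)
= (−12a + 15a^2 + 21ad + 9ab − 8d + 10ad + 14d^2 + 6bd − 28b + 35ab + 49bd + 21b^2 − 8 + 10a + 14d + 6b)(7d + 9)(−8b − 9 − 5a)    [distributive law]
= (−2a + 15a^2 + 31ad + 44ab + 6d + 14d^2 + 55bd − 22b + 21b^2 − 8)(7d + 9)(−8b − 9 − 5a)    [combine like terms]
= (−14ad − 18a + 105a^2d + 135a^2 + 217ad^2 + 279ad + 308abd + 396ab + 42d^2 + 54d + 98d^3 + 126d^2 + 385bd^2 + 495bd − 154bd − 198b + 147b^2d + 189b^2 − 56d − 72)(−8b − 9 − 5a)    [distributive law]
= (265ad − 18a + 105a^2d + 135a^2 + 217ad^2 + 308abd + 396ab + 168d^2 − 2d + 98d^3 + 385bd^2 + 341bd − 198b + 147b^2d + 189b^2 − 72)(−8b − 9 − 5a)    [combine like terms]
= −2120abd − 2385ad − 1325a^2d + 144ab + 162a + 90a^2 − 840a^2bd − 945a^2d − 525a^3d − 1080a^2b − 1215a^2 − 675a^3 − 1736abd^2 − 1953ad^2 − 1085a^2d^2 − 2464ab^2d − 2772abd − 1540a^2bd − 3168ab^2 − 3564ab − 1980a^2b − 1344bd^2 − 1512d^2 − 840ad^2 + 16bd + 18d + 10ad − 784bd^3 − 882d^3 − 490ad^3 − 3080b^2d^2 − 3465bd^2 − 1925abd^2 − 2728b^2d − 3069bd − 1705abd + 1584b^2 + 1782b + 990ab − 1176b^3d − 1323b^2d − 735ab^2d − 1512b^3 − 1701b^2 − 945ab^2 + 576b + 648 + 360a    [distributive law]
= −6597abd − 2375ad − 2270a^2d − 2430ab + 522a − 1125a^2 − 2380a^2bd − 525a^3d − 3060a^2b − 675a^3 − 3661abd^2 − 2793ad^2 − 1085a^2d^2 − 3199ab^2d − 4113ab^2 − 4809bd^2 − 1512d^2 − 3053bd + 18d − 784bd^3 − 882d^3 − 490ad^3 − 3080b^2d^2 − 4051b^2d − 117b^2 + 2358b − 1176b^3d − 1512b^3 + 648    [combine like terms]

−6597abd − 2375ad − 2270a^2d − 2430ab + 522a − 1125a^2 − 2380a^2bd − 525a^3d − 3060a^2b − 675a^3 − 3661abd^2 − 2793ad^2 − 1085a^2d^2 − 3199ab^2d − 4113ab^2 − 4809bd^2 − 1512d^2 − 3053bd + 18d − 784bd^3 − 882d^3 − 490ad^3 − 3080b^2d^2 − 4051b^2d − 117b^2 + 2358b − 1176b^3d − 1512b^3 + 648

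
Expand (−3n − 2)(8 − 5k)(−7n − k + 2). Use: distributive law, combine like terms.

168n^2 − 16kn + 64n − 105kn^2 − 15k^2n + 36k − 32 − 10k^2

(−3n − 2)(8 − 5k)(−7n − k + 2)
= (−24n + 15kn − 16 + 10k)(−7n − k + 2)    [distributive law]
= 168n^2 + 24kn − 48n − 105kn^2 − 15k^2n + 30kn + 112n + 16k − 32 − 70kn − 10k^2 + 20k    [distributive law]
= 168n^2 − 16kn + 64n − 105kn^2 − 15k^2n + 36k − 32 − 10k^2    [combine like terms]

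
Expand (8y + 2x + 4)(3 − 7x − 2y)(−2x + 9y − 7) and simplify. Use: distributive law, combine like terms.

190xy + 256y^2 − 4y − 6x^2y − 508xy^2 − 144y^3 + 142x^2 + 130x + 28x^3 − 84

(8y + 2x + 4)(3 − 7x − 2y)(−2x + 9y − 7)
= (24y − 56xy − 16y^2 + 6x − 14x^2 − 4xy + 12 − 28x − 8y)(−2x + 9y − 7)    [distributive law]
= (16y − 60xy − 16y^2 − 22x − 14x^2 + 12)(−2x + 9y − 7)    [combine like terms]
= −32xy + 144y^2 − 112y + 120x^2y − 540xy^2 + 420xy + 32xy^2 − 144y^3 + 112y^2 + 44x^2 − 198xy + 154x + 28x^3 − 126x^2y + 98x^2 − 24x + 108y − 84    [distributive law]
= 190xy + 256y^2 − 4y − 6x^2y − 508xy^2 − 144y^3 + 142x^2 + 130x + 28x^3 − 84    [combine like terms]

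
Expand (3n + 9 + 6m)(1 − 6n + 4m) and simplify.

(3n + 9 + 6m)(1 − 6n + 4m)
= 3n − 18n² + 12mn + 9 − 54n + 36m + 6m − 36mn + 24m²    [distributive law]
= −51n − 18n² − 24mn + 9 + 42m + 24m²    [combine like terms]

−51n − 18n² − 24mn + 9 + 42m + 24m²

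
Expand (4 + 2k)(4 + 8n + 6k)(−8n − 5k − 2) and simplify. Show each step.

(4 + 2k)(4 + 8n + 6k)(−8n − 5k − 2)
= (16 + 32n + 24k + 8k + 16kn + 12k^2)(−8n − 5k − 2)    [distributive law]
= (16 + 32n + 32k + 16kn + 12k^2)(−8n − 5k − 2)    [combine like terms]
= −128n − 80k − 32 − 256n^2 − 160kn − 64n − 256kn − 160k^2 − 64k − 128kn^2 − 80k^2n − 32kn − 96k^2n − 60k^3 − 24k^2    [distributive law]
= −192n − 144k − 32 − 256n^2 − 448kn − 184k^2 − 128kn^2 − 176k^2n − 60k^3    [combine like terms]

−192n − 144k − 32 − 256n^2 − 448kn − 184k^2 − 128kn^2 − 176k^2n − 60k^3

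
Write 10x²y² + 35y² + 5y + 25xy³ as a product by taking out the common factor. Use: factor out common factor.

10x²y² + 35y² + 5y + 25xy³
= 5(2x²y² + 7y² + y + 5xy³)    [factor out 5]
= 5y(2x²y + 7y + 1 + 5xy²)    [factor out y]

5y(2x²y + 7y + 1 + 5xy²)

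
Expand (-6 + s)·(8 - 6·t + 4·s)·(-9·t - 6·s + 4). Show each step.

(-6 + s)·(8 - 6·t + 4·s)·(-9·t - 6·s + 4)
= (-48 + 36·t - 24·s + 8·s - 6·s·t + 4·s²)·(-9·t - 6·s + 4)    [distributive law]
= (-48 + 36·t - 16·s - 6·s·t + 4·s²)·(-9·t - 6·s + 4)    [combine like terms]
= 432·t + 288·s - 192 - 324·t² - 216·s·t + 144·t + 144·s·t + 96·s² - 64·s + 54·s·t² + 36·s²·t - 24·s·t - 36·s²·t - 24·s³ + 16·s²    [distributive law]
= 576·t + 224·s - 192 - 324·t² - 96·s·t + 112·s² + 54·s·t² - 24·s³    [combine like terms]

576·t + 224·s - 192 - 324·t² - 96·s·t + 112·s² + 54·s·t² - 24·s³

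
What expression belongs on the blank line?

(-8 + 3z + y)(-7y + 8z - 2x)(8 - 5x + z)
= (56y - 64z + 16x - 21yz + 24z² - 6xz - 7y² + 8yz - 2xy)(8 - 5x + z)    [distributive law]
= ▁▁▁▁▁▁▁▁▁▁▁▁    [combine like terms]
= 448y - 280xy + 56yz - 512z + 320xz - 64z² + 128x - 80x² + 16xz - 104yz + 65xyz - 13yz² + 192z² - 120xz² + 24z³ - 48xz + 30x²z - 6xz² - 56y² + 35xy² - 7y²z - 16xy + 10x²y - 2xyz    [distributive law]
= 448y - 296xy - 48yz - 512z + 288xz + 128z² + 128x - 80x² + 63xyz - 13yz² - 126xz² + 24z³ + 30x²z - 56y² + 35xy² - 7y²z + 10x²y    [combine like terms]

After combine like terms, the bracketed line is:

(56y - 64z + 16x - 13yz + 24z² - 6xz - 7y² - 2xy)(8 - 5x + z)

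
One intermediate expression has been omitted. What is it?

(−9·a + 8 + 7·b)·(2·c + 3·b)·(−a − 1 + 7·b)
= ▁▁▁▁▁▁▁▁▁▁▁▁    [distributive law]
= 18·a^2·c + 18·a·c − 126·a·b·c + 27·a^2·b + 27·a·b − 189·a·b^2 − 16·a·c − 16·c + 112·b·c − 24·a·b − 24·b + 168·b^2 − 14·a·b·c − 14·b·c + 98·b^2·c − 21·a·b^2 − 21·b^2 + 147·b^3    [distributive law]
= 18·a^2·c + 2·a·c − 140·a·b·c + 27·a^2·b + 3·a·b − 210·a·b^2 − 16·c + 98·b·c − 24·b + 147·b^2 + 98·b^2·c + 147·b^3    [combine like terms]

By distributive law:

(−18·a·c − 27·a·b + 16·c + 24·b + 14·b·c + 21·b^2)·(−a − 1 + 7·b)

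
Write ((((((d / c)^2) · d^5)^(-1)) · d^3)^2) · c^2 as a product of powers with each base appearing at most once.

c^6d^(-8)

((((((d / c)^2) · d^5)^(-1)) · d^3)^2) · c^2
= ((((((d / c)^2) · d^5)^(-1))^2) · ((d^3)^2)) · c^2    [power of a product]
= (((((d / c)^2) · d^5)^(-2)) · ((d^3)^2)) · c^2    [power of a power]
= (((((d / c)^2)^(-2)) · ((d^5)^(-2))) · ((d^3)^2)) · c^2    [power of a product]
= ((((d / c)^(-4)) · ((d^5)^(-2))) · ((d^3)^2)) · c^2    [power of a power]
= ((((d^(-4)) / (c^(-4))) · ((d^5)^(-2))) · ((d^3)^2)) · c^2    [power of a quotient]
= (((d^(-4) / c^(-4)) · d^(-10)) · ((d^3)^2)) · c^2    [power of a power]
= (((d^(-4) / c^(-4)) · d^(-10)) · d^6) · c^2    [power of a power]
= c^6d^(-8)    [quotient of powers; product of powers]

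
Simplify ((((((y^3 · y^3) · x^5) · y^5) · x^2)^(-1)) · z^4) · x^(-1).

x^(-8)y^(-11)z^4

((((((y^3 · y^3) · x^5) · y^5) · x^2)^(-1)) · z^4) · x^(-1)
= ((((((y^3 · y^3) · x^5) · y^5)^(-1)) · ((x^2)^(-1))) · z^4) · x^(-1)    [power of a product]
= ((((((y^3 · y^3) · x^5)^(-1)) · ((y^5)^(-1))) · ((x^2)^(-1))) · z^4) · x^(-1)    [power of a product]
= ((((((y^3 · y^3)^(-1)) · ((x^5)^(-1))) · ((y^5)^(-1))) · ((x^2)^(-1))) · z^4) · x^(-1)    [power of a product]
= (((((((y^3)^(-1)) · ((y^3)^(-1))) · ((x^5)^(-1))) · ((y^5)^(-1))) · ((x^2)^(-1))) · z^4) · x^(-1)    [power of a product]
= (((((y^(-3) · ((y^3)^(-1))) · ((x^5)^(-1))) · ((y^5)^(-1))) · ((x^2)^(-1))) · z^4) · x^(-1)    [power of a power]
= (((((y^(-3) · y^(-3)) · ((x^5)^(-1))) · ((y^5)^(-1))) · ((x^2)^(-1))) · z^4) · x^(-1)    [power of a power]
= ((((y^(-6) · ((x^5)^(-1))) · ((y^5)^(-1))) · ((x^2)^(-1))) · z^4) · x^(-1)    [product of powers]
= ((((y^(-6) · x^(-5)) · ((y^5)^(-1))) · ((x^2)^(-1))) · z^4) · x^(-1)    [power of a power]
= ((((y^(-6) · x^(-5)) · y^(-5)) · ((x^2)^(-1))) · z^4) · x^(-1)    [power of a power]
= ((((y^(-6) · x^(-5)) · y^(-5)) · x^(-2)) · z^4) · x^(-1)    [power of a power]
= x^(-8)y^(-11)z^4    [product of powers]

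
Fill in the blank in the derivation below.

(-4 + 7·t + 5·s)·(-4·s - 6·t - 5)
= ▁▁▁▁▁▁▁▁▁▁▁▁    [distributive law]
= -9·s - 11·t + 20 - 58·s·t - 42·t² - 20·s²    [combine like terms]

Applying distributive law to the line above:

16·s + 24·t + 20 - 28·s·t - 42·t² - 35·t - 20·s² - 30·s·t - 25·s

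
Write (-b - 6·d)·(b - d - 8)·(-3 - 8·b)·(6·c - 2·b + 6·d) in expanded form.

(-b - 6·d)·(b - d - 8)·(-3 - 8·b)·(6·c - 2·b + 6·d)
= (-b^2 + b·d + 8·b - 6·b·d + 6·d^2 + 48·d)·(-3 - 8·b)·(6·c - 2·b + 6·d)    [distributive law]
= (-b^2 - 5·b·d + 8·b + 6·d^2 + 48·d)·(-3 - 8·b)·(6·c - 2·b + 6·d)    [combine like terms]
= (3·b^2 + 8·b^3 + 15·b·d + 40·b^2·d - 24·b - 64·b^2 - 18·d^2 - 48·b·d^2 - 144·d - 384·b·d)·(6·c - 2·b + 6·d)    [distributive law]
= (-61·b^2 + 8·b^3 - 369·b·d + 40·b^2·d - 24·b - 18·d^2 - 48·b·d^2 - 144·d)·(6·c - 2·b + 6·d)    [combine like terms]
= -366·b^2·c + 122·b^3 - 366·b^2·d + 48·b^3·c - 16·b^4 + 48·b^3·d - 2214·b·c·d + 738·b^2·d - 2214·b·d^2 + 240·b^2·c·d - 80·b^3·d + 240·b^2·d^2 - 144·b·c + 48·b^2 - 144·b·d - 108·c·d^2 + 36·b·d^2 - 108·d^3 - 288·b·c·d^2 + 96·b^2·d^2 - 288·b·d^3 - 864·c·d + 288·b·d - 864·d^2    [distributive law]
= -366·b^2·c + 122·b^3 + 372·b^2·d + 48·b^3·c - 16·b^4 - 32·b^3·d - 2214·b·c·d - 2178·b·d^2 + 240·b^2·c·d + 336·b^2·d^2 - 144·b·c + 48·b^2 + 144·b·d - 108·c·d^2 - 108·d^3 - 288·b·c·d^2 - 288·b·d^3 - 864·c·d - 864·d^2    [combine like terms]

-366·b^2·c + 122·b^3 + 372·b^2·d + 48·b^3·c - 16·b^4 - 32·b^3·d - 2214·b·c·d - 2178·b·d^2 + 240·b^2·c·d + 336·b^2·d^2 - 144·b·c + 48·b^2 + 144·b·d - 108·c·d^2 - 108·d^3 - 288·b·c·d^2 - 288·b·d^3 - 864·c·d - 864·d^2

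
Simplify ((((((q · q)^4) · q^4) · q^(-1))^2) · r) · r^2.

q^22·r^3

((((((q · q)^4) · q^4) · q^(-1))^2) · r) · r^2
= ((((((q · q)^4) · q^4)^2) · ((q^(-1))^2)) · r) · r^2    [power of a product]
= ((((((q · q)^4)^2) · ((q^4)^2)) · ((q^(-1))^2)) · r) · r^2    [power of a product]
= (((((q · q)^8) · ((q^4)^2)) · ((q^(-1))^2)) · r) · r^2    [power of a power]
= (((((q^8) · (q^8)) · ((q^4)^2)) · ((q^(-1))^2)) · r) · r^2    [power of a product]
= (((q^16 · ((q^4)^2)) · ((q^(-1))^2)) · r) · r^2    [product of powers]
= (((q^16 · q^8) · ((q^(-1))^2)) · r) · r^2    [power of a power]
= ((q^24 · ((q^(-1))^2)) · r) · r^2    [product of powers]
= ((q^24 · q^(-2)) · r) · r^2    [power of a power]
= (q^22 · r) · r^2    [product of powers]
= q^22·r^3    [product of powers]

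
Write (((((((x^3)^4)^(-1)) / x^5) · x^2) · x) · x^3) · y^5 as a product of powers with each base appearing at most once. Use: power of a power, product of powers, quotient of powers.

(((((((x^3)^4)^(-1)) / x^5) · x^2) · x) · x^3) · y^5
= ((((((x^3)^(-4)) / x^5) · x^2) · x) · x^3) · y^5    [power of a power]
= ((((x^(-12) / x^5) · x^2) · x) · x^3) · y^5    [power of a power]
= (((x^(-17) · x^2) · x) · x^3) · y^5    [quotient of powers]
= ((x^(-15) · x) · x^3) · y^5    [product of powers]
= (x^(-14) · x^3) · y^5    [product of powers]
= x^(-11) · y^5    [product of powers]
= x^(-11)·y^5    [rearrange]

x^(-11)·y^5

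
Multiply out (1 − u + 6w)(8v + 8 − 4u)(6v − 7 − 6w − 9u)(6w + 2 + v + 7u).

(1 − u + 6w)(8v + 8 − 4u)(6v − 7 − 6w − 9u)(6w + 2 + v + 7u)
= (8v + 8 − 4u − 8uv − 8u + 4u^2 + 48vw + 48w − 24uw)(6v − 7 − 6w − 9u)(6w + 2 + v + 7u)    [distributive law]
= (8v + 8 − 12u − 8uv + 4u^2 + 48vw + 48w − 24uw)(6v − 7 − 6w − 9u)(6w + 2 + v + 7u)    [combine like terms]
= (48v^2 − 56v − 48vw − 72uv + 48v − 56 − 48w − 72u − 72uv + 84u + 72uw + 108u^2 − 48uv^2 + 56uv + 48uvw + 72u^2v + 24u^2v − 28u^2 − 24u^2w − 36u^3 + 288v^2w − 336vw − 288vw^2 − 432uvw + 288vw − 336w − 288w^2 − 432uw − 144uvw + 168uw + 144uw^2 + 216u^2w)(6w + 2 + v + 7u)    [distributive law]
= (48v^2 − 8v − 96vw − 88uv − 56 − 384w + 12u − 192uw + 80u^2 − 48uv^2 − 528uvw + 96u^2v + 192u^2w − 36u^3 + 288v^2w − 288vw^2 − 288w^2 + 144uw^2)(6w + 2 + v + 7u)    [combine like terms]
= 288v^2w + 96v^2 + 48v^3 + 336uv^2 − 48vw − 16v − 8v^2 − 56uv − 576vw^2 − 192vw − 96v^2w − 672uvw − 528uvw − 176uv − 88uv^2 − 616u^2v − 336w − 112 − 56v − 392u − 2304w^2 − 768w − 384vw − 2688uw + 72uw + 24u + 12uv + 84u^2 − 1152uw^2 − 384uw − 192uvw − 1344u^2w + 480u^2w + 160u^2 + 80u^2v + 560u^3 − 288uv^2w − 96uv^2 − 48uv^3 − 336u^2v^2 − 3168uvw^2 − 1056uvw − 528uv^2w − 3696u^2vw + 576u^2vw + 192u^2v + 96u^2v^2 + 672u^3v + 1152u^2w^2 + 384u^2w + 192u^2vw + 1344u^3w − 216u^3w − 72u^3 − 36u^3v − 252u^4 + 1728v^2w^2 + 576v^2w + 288v^3w + 2016uv^2w − 1728vw^3 − 576vw^2 − 288v^2w^2 − 2016uvw^2 − 1728w^3 − 576w^2 − 288vw^2 − 2016uw^2 + 864uw^3 + 288uw^2 + 144uvw^2 + 1008u^2w^2    [distributive law]
= 768v^2w + 88v^2 + 48v^3 + 152uv^2 − 624vw − 72v − 220uv − 1440vw^2 − 2448uvw − 344u^2v − 1104w − 112 − 368u − 2880w^2 − 3000uw + 244u^2 − 2880uw^2 − 480u^2w + 488u^3 + 1200uv^2w − 48uv^3 − 240u^2v^2 − 5040uvw^2 − 2928u^2vw + 636u^3v + 2160u^2w^2 + 1128u^3w − 252u^4 + 1440v^2w^2 + 288v^3w − 1728vw^3 − 1728w^3 + 864uw^3    [combine like terms]

768v^2w + 88v^2 + 48v^3 + 152uv^2 − 624vw − 72v − 220uv − 1440vw^2 − 2448uvw − 344u^2v − 1104w − 112 − 368u − 2880w^2 − 3000uw + 244u^2 − 2880uw^2 − 480u^2w + 488u^3 + 1200uv^2w − 48uv^3 − 240u^2v^2 − 5040uvw^2 − 2928u^2vw + 636u^3v + 2160u^2w^2 + 1128u^3w − 252u^4 + 1440v^2w^2 + 288v^3w − 1728vw^3 − 1728w^3 + 864uw^3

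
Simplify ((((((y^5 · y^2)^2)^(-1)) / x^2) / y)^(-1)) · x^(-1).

((((((y^5 · y^2)^2)^(-1)) / x^2) / y)^(-1)) · x^(-1)
= ((((((y^5 · y^2)^2)^(-1)) / x^2)^(-1)) / (y^(-1))) · x^(-1)    [power of a quotient]
= ((((((y^5 · y^2)^2)^(-1))^(-1)) / ((x^2)^(-1))) / (y^(-1))) · x^(-1)    [power of a quotient]
= (((((y^5 · y^2)^2)^1) / ((x^2)^(-1))) / (y^(-1))) · x^(-1)    [power of a power]
= ((((y^5 · y^2)^2) / ((x^2)^(-1))) / (y^(-1))) · x^(-1)    [power of a power]
= (((((y^5)^2) · ((y^2)^2)) / ((x^2)^(-1))) / (y^(-1))) · x^(-1)    [power of a product]
= (((y^10 · ((y^2)^2)) / ((x^2)^(-1))) / (y^(-1))) · x^(-1)    [power of a power]
= (((y^10 · y^4) / ((x^2)^(-1))) / (y^(-1))) · x^(-1)    [power of a power]
= ((y^14 / ((x^2)^(-1))) / (y^(-1))) · x^(-1)    [product of powers]
= ((y^14 / x^(-2)) / (y^(-1))) · x^(-1)    [power of a power]
= x·y^15    [quotient of powers]

x·y^15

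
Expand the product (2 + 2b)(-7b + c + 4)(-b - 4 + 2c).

(2 + 2b)(-7b + c + 4)(-b - 4 + 2c)
= (-14b + 2c + 8 - 14b^2 + 2bc + 8b)(-b - 4 + 2c)    [distributive law]
= (-6b + 2c + 8 - 14b^2 + 2bc)(-b - 4 + 2c)    [combine like terms]
= 6b^2 + 24b - 12bc - 2bc - 8c + 4c^2 - 8b - 32 + 16c + 14b^3 + 56b^2 - 28b^2c - 2b^2c - 8bc + 4bc^2    [distributive law]
= 62b^2 + 16b - 22bc + 8c + 4c^2 - 32 + 14b^3 - 30b^2c + 4bc^2    [combine like terms]

62b^2 + 16b - 22bc + 8c + 4c^2 - 32 + 14b^3 - 30b^2c + 4bc^2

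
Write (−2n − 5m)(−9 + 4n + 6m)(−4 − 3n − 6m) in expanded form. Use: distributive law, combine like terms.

−72n − 22n^2 − 115mn + 24n^3 + 144mn^2 + 282m^2n − 180m − 150m^2 + 180m^3

(−2n − 5m)(−9 + 4n + 6m)(−4 − 3n − 6m)
= (18n − 8n^2 − 12mn + 45m − 20mn − 30m^2)(−4 − 3n − 6m)    [distributive law]
= (18n − 8n^2 − 32mn + 45m − 30m^2)(−4 − 3n − 6m)    [combine like terms]
= −72n − 54n^2 − 108mn + 32n^2 + 24n^3 + 48mn^2 + 128mn + 96mn^2 + 192m^2n − 180m − 135mn − 270m^2 + 120m^2 + 90m^2n + 180m^3    [distributive law]
= −72n − 22n^2 − 115mn + 24n^3 + 144mn^2 + 282m^2n − 180m − 150m^2 + 180m^3    [combine like terms]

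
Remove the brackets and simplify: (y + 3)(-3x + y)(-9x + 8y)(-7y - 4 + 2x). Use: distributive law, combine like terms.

(y + 3)(-3x + y)(-9x + 8y)(-7y - 4 + 2x)
= (-3xy + y² - 9x + 3y)(-9x + 8y)(-7y - 4 + 2x)    [distributive law]
= (27x²y - 24xy² - 9xy² + 8y³ + 81x² - 72xy - 27xy + 24y²)(-7y - 4 + 2x)    [distributive law]
= (27x²y - 33xy² + 8y³ + 81x² - 99xy + 24y²)(-7y - 4 + 2x)    [combine like terms]
= -189x²y² - 108x²y + 54x³y + 231xy³ + 132xy² - 66x²y² - 56y⁴ - 32y³ + 16xy³ - 567x²y - 324x² + 162x³ + 693xy² + 396xy - 198x²y - 168y³ - 96y² + 48xy²    [distributive law]
= -255x²y² - 873x²y + 54x³y + 247xy³ + 873xy² - 56y⁴ - 200y³ - 324x² + 162x³ + 396xy - 96y²    [combine like terms]

-255x²y² - 873x²y + 54x³y + 247xy³ + 873xy² - 56y⁴ - 200y³ - 324x² + 162x³ + 396xy - 96y²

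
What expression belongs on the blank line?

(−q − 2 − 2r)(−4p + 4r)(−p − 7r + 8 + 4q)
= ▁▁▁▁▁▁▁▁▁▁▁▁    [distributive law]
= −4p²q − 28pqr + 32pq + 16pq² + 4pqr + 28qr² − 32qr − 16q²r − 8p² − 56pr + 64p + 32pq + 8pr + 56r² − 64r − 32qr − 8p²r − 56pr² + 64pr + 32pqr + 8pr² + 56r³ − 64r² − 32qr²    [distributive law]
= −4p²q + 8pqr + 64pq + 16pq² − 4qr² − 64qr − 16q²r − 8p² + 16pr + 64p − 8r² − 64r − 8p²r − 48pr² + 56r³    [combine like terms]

After distributive law, the bracketed line is:

(4pq − 4qr + 8p − 8r + 8pr − 8r²)(−p − 7r + 8 + 4q)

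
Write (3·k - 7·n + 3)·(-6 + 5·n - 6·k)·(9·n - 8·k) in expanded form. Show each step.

(3·k - 7·n + 3)·(-6 + 5·n - 6·k)·(9·n - 8·k)
= (-18·k + 15·k·n - 18·k^2 + 42·n - 35·n^2 + 42·k·n - 18 + 15·n - 18·k)·(9·n - 8·k)    [distributive law]
= (-36·k + 57·k·n - 18·k^2 + 57·n - 35·n^2 - 18)·(9·n - 8·k)    [combine like terms]
= -324·k·n + 288·k^2 + 513·k·n^2 - 456·k^2·n - 162·k^2·n + 144·k^3 + 513·n^2 - 456·k·n - 315·n^3 + 280·k·n^2 - 162·n + 144·k    [distributive law]
= -780·k·n + 288·k^2 + 793·k·n^2 - 618·k^2·n + 144·k^3 + 513·n^2 - 315·n^3 - 162·n + 144·k    [combine like terms]

-780·k·n + 288·k^2 + 793·k·n^2 - 618·k^2·n + 144·k^3 + 513·n^2 - 315·n^3 - 162·n + 144·k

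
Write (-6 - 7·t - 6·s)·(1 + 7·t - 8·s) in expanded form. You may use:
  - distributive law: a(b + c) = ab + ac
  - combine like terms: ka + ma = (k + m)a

(-6 - 7·t - 6·s)·(1 + 7·t - 8·s)
= -6 - 42·t + 48·s - 7·t - 49·t² + 56·s·t - 6·s - 42·s·t + 48·s²    [distributive law]
= -6 - 49·t + 42·s - 49·t² + 14·s·t + 48·s²    [combine like terms]

-6 - 49·t + 42·s - 49·t² + 14·s·t + 48·s²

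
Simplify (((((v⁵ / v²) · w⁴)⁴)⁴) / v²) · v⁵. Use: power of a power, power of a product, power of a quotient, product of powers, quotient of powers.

(((((v⁵ / v²) · w⁴)⁴)⁴) / v²) · v⁵
= ((((v⁵ / v²) · w⁴)¹⁶) / v²) · v⁵    [power of a power]
= ((((v⁵ / v²)¹⁶) · ((w⁴)¹⁶)) / v²) · v⁵    [power of a product]
= (((((v⁵)¹⁶) / ((v²)¹⁶)) · ((w⁴)¹⁶)) / v²) · v⁵    [power of a quotient]
= (((v⁸⁰ / ((v²)¹⁶)) · ((w⁴)¹⁶)) / v²) · v⁵    [power of a power]
= (((v⁸⁰ / v³²) · ((w⁴)¹⁶)) / v²) · v⁵    [power of a power]
= ((v⁴⁸ · ((w⁴)¹⁶)) / v²) · v⁵    [quotient of powers]
= ((v⁴⁸ · w⁶⁴) / v²) · v⁵    [power of a power]
= v⁵¹w⁶⁴    [quotient of powers; product of powers]

v⁵¹w⁶⁴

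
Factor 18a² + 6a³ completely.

18a² + 6a³
= 6(3a² + a³)    [factor out 6]
= 6a²(3 + a)    [factor out a²]

6a²(3 + a)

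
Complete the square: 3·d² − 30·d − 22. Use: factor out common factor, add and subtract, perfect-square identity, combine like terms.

3·d² − 30·d − 22
= 3(d² − 10·d) − 22    [factor out 3 from the d-terms]
= 3(d² − 10·d + 25 − 25) − 22    [add and subtract 25 inside the bracket]
= 3(d − 5)² − 75 − 22    [perfect-square identity]
= 3(d − 5)² − 97    [combine constants]

3(d − 5)² − 97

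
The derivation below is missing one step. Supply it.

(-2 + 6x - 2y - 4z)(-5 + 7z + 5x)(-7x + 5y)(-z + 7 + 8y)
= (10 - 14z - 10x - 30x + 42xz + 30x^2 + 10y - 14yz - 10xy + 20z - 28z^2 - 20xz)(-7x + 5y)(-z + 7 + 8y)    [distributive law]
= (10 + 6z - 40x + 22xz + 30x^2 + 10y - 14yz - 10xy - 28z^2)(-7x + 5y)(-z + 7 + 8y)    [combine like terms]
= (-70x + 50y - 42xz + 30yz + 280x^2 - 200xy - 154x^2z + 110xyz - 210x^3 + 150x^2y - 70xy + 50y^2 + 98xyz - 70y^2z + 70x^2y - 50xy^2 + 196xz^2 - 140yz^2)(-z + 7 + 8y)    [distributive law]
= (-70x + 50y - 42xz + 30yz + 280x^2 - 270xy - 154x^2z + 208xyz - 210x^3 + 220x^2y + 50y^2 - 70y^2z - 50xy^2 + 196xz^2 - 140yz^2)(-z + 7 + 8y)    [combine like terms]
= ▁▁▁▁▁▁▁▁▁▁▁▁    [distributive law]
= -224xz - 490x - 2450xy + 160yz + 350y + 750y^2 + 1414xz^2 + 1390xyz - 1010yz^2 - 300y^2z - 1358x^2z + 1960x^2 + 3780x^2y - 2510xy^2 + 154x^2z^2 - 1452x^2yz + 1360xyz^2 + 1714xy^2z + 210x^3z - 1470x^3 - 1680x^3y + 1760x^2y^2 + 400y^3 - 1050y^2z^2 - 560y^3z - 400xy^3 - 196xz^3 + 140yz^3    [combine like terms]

Applying distributive law to the line above:

70xz - 490x - 560xy - 50yz + 350y + 400y^2 + 42xz^2 - 294xz - 336xyz - 30yz^2 + 210yz + 240y^2z - 280x^2z + 1960x^2 + 2240x^2y + 270xyz - 1890xy - 2160xy^2 + 154x^2z^2 - 1078x^2z - 1232x^2yz - 208xyz^2 + 1456xyz + 1664xy^2z + 210x^3z - 1470x^3 - 1680x^3y - 220x^2yz + 1540x^2y + 1760x^2y^2 - 50y^2z + 350y^2 + 400y^3 + 70y^2z^2 - 490y^2z - 560y^3z + 50xy^2z - 350xy^2 - 400xy^3 - 196xz^3 + 1372xz^2 + 1568xyz^2 + 140yz^3 - 980yz^2 - 1120y^2z^2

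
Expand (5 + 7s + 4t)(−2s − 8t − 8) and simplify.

(5 + 7s + 4t)(−2s − 8t − 8)
= −10s − 40t − 40 − 14s^2 − 56st − 56s − 8st − 32t^2 − 32t    [distributive law]
= −66s − 72t − 40 − 14s^2 − 64st − 32t^2    [combine like terms]

−66s − 72t − 40 − 14s^2 − 64st − 32t^2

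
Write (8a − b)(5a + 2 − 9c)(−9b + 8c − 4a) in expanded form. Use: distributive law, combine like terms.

(8a − b)(5a + 2 − 9c)(−9b + 8c − 4a)
= (40a^2 + 16a − 72ac − 5ab − 2b + 9bc)(−9b + 8c − 4a)    [distributive law]
= −360a^2b + 320a^2c − 160a^3 − 144ab + 128ac − 64a^2 + 648abc − 576ac^2 + 288a^2c + 45ab^2 − 40abc + 20a^2b + 18b^2 − 16bc + 8ab − 81b^2c + 72bc^2 − 36abc    [distributive law]
= −340a^2b + 608a^2c − 160a^3 − 136ab + 128ac − 64a^2 + 572abc − 576ac^2 + 45ab^2 + 18b^2 − 16bc − 81b^2c + 72bc^2    [combine like terms]

−340a^2b + 608a^2c − 160a^3 − 136ab + 128ac − 64a^2 + 572abc − 576ac^2 + 45ab^2 + 18b^2 − 16bc − 81b^2c + 72bc^2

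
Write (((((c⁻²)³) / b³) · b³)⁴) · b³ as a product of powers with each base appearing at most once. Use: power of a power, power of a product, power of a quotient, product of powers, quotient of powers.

b³c⁻²⁴

(((((c⁻²)³) / b³) · b³)⁴) · b³
= (((((c⁻²)³) / b³)⁴) · ((b³)⁴)) · b³    [power of a product]
= (((((c⁻²)³)⁴) / ((b³)⁴)) · ((b³)⁴)) · b³    [power of a quotient]
= ((((c⁻²)¹²) / ((b³)⁴)) · ((b³)⁴)) · b³    [power of a power]
= ((c⁻²⁴ / ((b³)⁴)) · ((b³)⁴)) · b³    [power of a power]
= ((c⁻²⁴ / b¹²) · ((b³)⁴)) · b³    [power of a power]
= ((c⁻²⁴ / b¹²) · b¹²) · b³    [power of a power]
= b³c⁻²⁴    [quotient of powers; product of powers]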